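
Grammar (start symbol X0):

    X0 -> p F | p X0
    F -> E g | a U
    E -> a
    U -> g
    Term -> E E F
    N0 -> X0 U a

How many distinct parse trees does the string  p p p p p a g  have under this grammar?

Parse trees for p p p p p a g:
  [X0 p [X0 p [X0 p [X0 p [X0 p [F [E a] g]]]]]]
  [X0 p [X0 p [X0 p [X0 p [X0 p [F a [U g]]]]]]]

2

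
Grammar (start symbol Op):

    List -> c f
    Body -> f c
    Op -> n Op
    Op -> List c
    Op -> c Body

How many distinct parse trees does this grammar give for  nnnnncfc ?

2

Parse trees for nnnnncfc:
  [Op n [Op n [Op n [Op n [Op n [Op [List c f] c]]]]]]
  [Op n [Op n [Op n [Op n [Op n [Op c [Body f c]]]]]]]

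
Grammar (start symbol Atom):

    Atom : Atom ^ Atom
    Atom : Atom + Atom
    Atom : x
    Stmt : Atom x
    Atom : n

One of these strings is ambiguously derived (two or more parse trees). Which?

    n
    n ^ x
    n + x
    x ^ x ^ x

n: 1 tree
n ^ x: 1 tree
n + x: 1 tree
x ^ x ^ x: 2 trees

x ^ x ^ x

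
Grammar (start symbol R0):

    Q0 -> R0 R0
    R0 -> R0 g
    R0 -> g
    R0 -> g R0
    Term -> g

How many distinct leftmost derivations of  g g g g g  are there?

Parse trees for g g g g g (showing first 6 of 16):
  [R0 [R0 [R0 [R0 [R0 g] g] g] g] g]
  [R0 [R0 [R0 [R0 g [R0 g]] g] g] g]
  [R0 [R0 [R0 g [R0 [R0 g] g]] g] g]
  [R0 [R0 [R0 g [R0 g [R0 g]]] g] g]
  [R0 [R0 g [R0 [R0 [R0 g] g] g]] g]
  [R0 [R0 g [R0 [R0 g [R0 g]] g]] g]

16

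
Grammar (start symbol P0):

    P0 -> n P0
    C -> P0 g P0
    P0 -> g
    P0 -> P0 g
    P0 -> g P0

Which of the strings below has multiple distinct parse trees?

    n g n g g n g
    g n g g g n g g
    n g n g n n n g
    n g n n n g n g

n g n g g n g: 1 tree
g n g g g n g g: 8 trees
n g n g n n n g: 1 tree
n g n n n g n g: 1 tree

g n g g g n g g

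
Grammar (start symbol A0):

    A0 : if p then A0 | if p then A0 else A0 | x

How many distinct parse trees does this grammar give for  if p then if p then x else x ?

2

Parse trees for if p then if p then x else x:
  [A0 if p then [A0 if p then [A0 x] else [A0 x]]]
  [A0 if p then [A0 if p then [A0 x]] else [A0 x]]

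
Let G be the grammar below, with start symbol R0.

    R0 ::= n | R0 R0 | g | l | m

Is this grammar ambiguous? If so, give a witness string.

Ambiguous

Witness: g g g

Derivation 1: R0 ⇒ R0 R0 ⇒ R0 R0 R0 ⇒ g R0 R0 ⇒ g g R0 ⇒ g g g
Derivation 2: R0 ⇒ R0 R0 ⇒ g R0 ⇒ g R0 R0 ⇒ g g R0 ⇒ g g g

Two distinct leftmost derivations for the same string.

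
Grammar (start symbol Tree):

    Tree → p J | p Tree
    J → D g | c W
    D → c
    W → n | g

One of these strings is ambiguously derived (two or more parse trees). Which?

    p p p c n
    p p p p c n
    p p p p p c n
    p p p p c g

p p p p c g

p p p c n: 1 tree
p p p p c n: 1 tree
p p p p p c n: 1 tree
p p p p c g: 2 trees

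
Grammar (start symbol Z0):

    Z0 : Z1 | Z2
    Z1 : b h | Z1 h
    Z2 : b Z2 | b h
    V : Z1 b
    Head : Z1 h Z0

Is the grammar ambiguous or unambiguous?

Witness: b h

Derivation 1: Z0 ⇒ Z1 ⇒ b h
Derivation 2: Z0 ⇒ Z2 ⇒ b h

Two distinct leftmost derivations for the same string.

Ambiguous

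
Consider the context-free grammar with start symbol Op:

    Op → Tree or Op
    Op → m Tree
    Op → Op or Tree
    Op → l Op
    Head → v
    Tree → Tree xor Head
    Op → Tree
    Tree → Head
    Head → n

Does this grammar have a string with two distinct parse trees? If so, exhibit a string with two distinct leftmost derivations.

Ambiguous

Witness: n or n

Derivation 1: Op ⇒ Tree or Op ⇒ Head or Op ⇒ n or Op ⇒ n or Tree ⇒ n or Head ⇒ n or n
Derivation 2: Op ⇒ Op or Tree ⇒ Tree or Tree ⇒ Head or Tree ⇒ n or Tree ⇒ n or Head ⇒ n or n

Two distinct leftmost derivations for the same string.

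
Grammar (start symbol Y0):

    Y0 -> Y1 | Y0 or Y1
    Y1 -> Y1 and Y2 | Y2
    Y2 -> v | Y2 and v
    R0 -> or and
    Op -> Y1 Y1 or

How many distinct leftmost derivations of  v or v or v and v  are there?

2

Parse trees for v or v or v and v:
  [Y0 [Y0 [Y0 [Y1 [Y2 v]]] or [Y1 [Y2 v]]] or [Y1 [Y1 [Y2 v]] and [Y2 v]]]
  [Y0 [Y0 [Y0 [Y1 [Y2 v]]] or [Y1 [Y2 v]]] or [Y1 [Y2 [Y2 v] and v]]]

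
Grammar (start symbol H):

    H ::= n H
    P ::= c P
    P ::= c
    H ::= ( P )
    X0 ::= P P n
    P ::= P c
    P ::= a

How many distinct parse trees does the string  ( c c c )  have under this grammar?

4

Parse trees for ( c c c ):
  [H ( [P c [P c [P c]]] )]
  [H ( [P c [P [P c] c]] )]
  [H ( [P [P c [P c]] c] )]
  [H ( [P [P [P c] c] c] )]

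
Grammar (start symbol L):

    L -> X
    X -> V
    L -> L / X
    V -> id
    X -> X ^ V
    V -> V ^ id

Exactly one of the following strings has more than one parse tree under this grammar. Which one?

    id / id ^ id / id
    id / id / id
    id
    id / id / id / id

id / id ^ id / id: 2 trees
id / id / id: 1 tree
id: 1 tree
id / id / id / id: 1 tree

id / id ^ id / id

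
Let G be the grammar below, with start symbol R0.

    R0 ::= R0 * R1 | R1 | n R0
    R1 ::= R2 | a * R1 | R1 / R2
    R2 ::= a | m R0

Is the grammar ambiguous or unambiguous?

Ambiguous

Witness: a * a

Derivation 1: R0 ⇒ R0 * R1 ⇒ R1 * R1 ⇒ R2 * R1 ⇒ a * R1 ⇒ a * R2 ⇒ a * a
Derivation 2: R0 ⇒ R1 ⇒ a * R1 ⇒ a * R2 ⇒ a * a

Two distinct leftmost derivations for the same string.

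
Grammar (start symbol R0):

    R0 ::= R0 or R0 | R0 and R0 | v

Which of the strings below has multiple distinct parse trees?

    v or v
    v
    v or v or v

v or v or v

v or v: 1 tree
v: 1 tree
v or v or v: 2 trees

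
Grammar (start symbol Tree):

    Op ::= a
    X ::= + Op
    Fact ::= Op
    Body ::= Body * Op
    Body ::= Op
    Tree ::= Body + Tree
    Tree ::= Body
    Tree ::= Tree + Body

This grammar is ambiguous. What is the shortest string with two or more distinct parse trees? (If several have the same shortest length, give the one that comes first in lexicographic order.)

a + a

length 1: no string has ≥2 trees
length 3: a + a has 2 parse trees

Two derivations of a + a:
  Tree ⇒ Body + Tree ⇒ Op + Tree ⇒ a + Tree ⇒ a + Body ⇒ a + Op ⇒ a + a
  Tree ⇒ Tree + Body ⇒ Body + Body ⇒ Op + Body ⇒ a + Body ⇒ a + Op ⇒ a + a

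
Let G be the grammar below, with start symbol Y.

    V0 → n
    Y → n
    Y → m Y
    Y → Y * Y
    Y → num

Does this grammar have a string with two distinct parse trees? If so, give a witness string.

Witness: m n * n

Derivation 1: Y ⇒ m Y ⇒ m Y * Y ⇒ m n * Y ⇒ m n * n
Derivation 2: Y ⇒ Y * Y ⇒ m Y * Y ⇒ m n * Y ⇒ m n * n

Two distinct leftmost derivations for the same string.

Ambiguous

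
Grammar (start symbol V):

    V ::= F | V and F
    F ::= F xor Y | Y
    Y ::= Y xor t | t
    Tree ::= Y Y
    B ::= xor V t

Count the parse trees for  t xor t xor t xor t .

8

Parse trees for t xor t xor t xor t:
  [V [F [F [Y t]] xor [Y [Y [Y t] xor t] xor t]]]
  [V [F [F [F [Y t]] xor [Y t]] xor [Y [Y t] xor t]]]
  [V [F [F [Y [Y t] xor t]] xor [Y [Y t] xor t]]]
  [V [F [F [F [Y t]] xor [Y [Y t] xor t]] xor [Y t]]]
  [V [F [F [F [F [Y t]] xor [Y t]] xor [Y t]] xor [Y t]]]
  [V [F [F [F [Y [Y t] xor t]] xor [Y t]] xor [Y t]]]
  [V [F [F [Y [Y [Y t] xor t] xor t]] xor [Y t]]]
  [V [F [Y [Y [Y [Y t] xor t] xor t] xor t]]]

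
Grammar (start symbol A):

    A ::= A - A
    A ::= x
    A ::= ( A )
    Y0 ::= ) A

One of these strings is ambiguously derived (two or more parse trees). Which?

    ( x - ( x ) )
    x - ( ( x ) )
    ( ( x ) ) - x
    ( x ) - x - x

( x - ( x ) ): 1 tree
x - ( ( x ) ): 1 tree
( ( x ) ) - x: 1 tree
( x ) - x - x: 2 trees

( x ) - x - x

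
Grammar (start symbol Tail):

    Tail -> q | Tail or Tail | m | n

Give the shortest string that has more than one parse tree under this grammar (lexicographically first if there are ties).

length 1: no string has ≥2 trees
length 3: no string has ≥2 trees
length 5: m or m or m has 2 parse trees

Two derivations of m or m or m:
  Tail ⇒ Tail or Tail ⇒ Tail or Tail or Tail ⇒ m or Tail or Tail ⇒ m or m or Tail ⇒ m or m or m
  Tail ⇒ Tail or Tail ⇒ m or Tail ⇒ m or Tail or Tail ⇒ m or m or Tail ⇒ m or m or m

m or m or m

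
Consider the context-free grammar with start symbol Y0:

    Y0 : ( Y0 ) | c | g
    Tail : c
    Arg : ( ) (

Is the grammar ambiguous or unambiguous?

(Tail, Arg are unreachable from Y0, so their rules don't affect L(Y0).) Each string is a nest of matched brackets around a single atom. An opening bracket forces the recursive rule; an atom forces the base rule.

Unambiguous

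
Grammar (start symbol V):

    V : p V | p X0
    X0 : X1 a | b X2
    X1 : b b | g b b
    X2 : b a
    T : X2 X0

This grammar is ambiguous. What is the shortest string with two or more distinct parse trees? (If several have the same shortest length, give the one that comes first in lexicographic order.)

length 4: p b b a has 2 parse trees

Two derivations of p b b a:
  V ⇒ p X0 ⇒ p X1 a ⇒ p b b a
  V ⇒ p X0 ⇒ p b X2 ⇒ p b b a

p b b a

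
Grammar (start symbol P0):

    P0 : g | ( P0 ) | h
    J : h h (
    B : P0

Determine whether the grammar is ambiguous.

(J, B are unreachable from P0, so their rules don't affect L(P0).) Each string is a nest of matched brackets around a single atom. An opening bracket forces the recursive rule; an atom forces the base rule.

Unambiguous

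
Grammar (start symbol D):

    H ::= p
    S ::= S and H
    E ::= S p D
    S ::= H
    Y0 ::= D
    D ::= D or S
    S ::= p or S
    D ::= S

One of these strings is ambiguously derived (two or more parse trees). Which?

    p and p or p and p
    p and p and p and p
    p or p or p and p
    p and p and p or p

p or p or p and p

p and p or p and p: 1 tree
p and p and p and p: 1 tree
p or p or p and p: 7 trees
p and p and p or p: 1 tree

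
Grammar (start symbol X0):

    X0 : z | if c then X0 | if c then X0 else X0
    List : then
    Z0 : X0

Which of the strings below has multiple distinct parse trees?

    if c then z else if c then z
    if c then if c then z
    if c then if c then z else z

if c then z else if c then z: 1 tree
if c then if c then z: 1 tree
if c then if c then z else z: 2 trees

if c then if c then z else z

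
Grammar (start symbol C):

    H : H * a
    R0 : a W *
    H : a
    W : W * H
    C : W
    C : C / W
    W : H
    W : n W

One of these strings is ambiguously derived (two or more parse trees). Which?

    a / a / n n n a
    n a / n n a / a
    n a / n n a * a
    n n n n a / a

n a / n n a * a

a / a / n n n a: 1 tree
n a / n n a / a: 1 tree
n a / n n a * a: 4 trees
n n n n a / a: 1 tree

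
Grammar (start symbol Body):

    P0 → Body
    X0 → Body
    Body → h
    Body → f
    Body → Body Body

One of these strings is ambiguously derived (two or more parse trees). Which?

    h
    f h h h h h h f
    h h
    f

h: 1 tree
f h h h h h h f: 429 trees
h h: 1 tree
f: 1 tree

f h h h h h h f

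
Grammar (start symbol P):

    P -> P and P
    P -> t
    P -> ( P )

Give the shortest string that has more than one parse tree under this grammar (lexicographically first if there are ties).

length 1: no string has ≥2 trees
length 3: no string has ≥2 trees
length 5: t and t and t has 2 parse trees

Two derivations of t and t and t:
  P ⇒ P and P ⇒ P and P and P ⇒ t and P and P ⇒ t and t and P ⇒ t and t and t
  P ⇒ P and P ⇒ t and P ⇒ t and P and P ⇒ t and t and P ⇒ t and t and t

t and t and t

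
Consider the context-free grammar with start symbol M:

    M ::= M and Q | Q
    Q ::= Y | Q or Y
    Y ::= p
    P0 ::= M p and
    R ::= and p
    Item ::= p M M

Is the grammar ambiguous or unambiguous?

Unambiguous

Only M, Q, Y are reachable from M; ignoring the rest: The grammar is stratified — M handles 'and' (left-recursive), Q handles 'or', Y atoms. Each operator has a fixed associativity and precedence level, so every string has one parse.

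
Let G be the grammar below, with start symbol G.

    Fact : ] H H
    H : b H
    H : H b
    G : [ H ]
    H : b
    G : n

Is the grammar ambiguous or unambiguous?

Witness: [ b b ]

Derivation 1: G ⇒ [ H ] ⇒ [ b H ] ⇒ [ b b ]
Derivation 2: G ⇒ [ H ] ⇒ [ H b ] ⇒ [ b b ]

Two distinct leftmost derivations for the same string.

Ambiguous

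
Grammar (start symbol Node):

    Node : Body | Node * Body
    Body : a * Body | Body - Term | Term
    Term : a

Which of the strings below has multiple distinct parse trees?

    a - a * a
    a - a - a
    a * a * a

a * a * a

a - a * a: 1 tree
a - a - a: 1 tree
a * a * a: 4 trees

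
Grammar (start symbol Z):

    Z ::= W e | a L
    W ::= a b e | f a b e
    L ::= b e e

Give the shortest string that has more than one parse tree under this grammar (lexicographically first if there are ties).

a b e e

length 4: a b e e has 2 parse trees

Two derivations of a b e e:
  Z ⇒ W e ⇒ a b e e
  Z ⇒ a L ⇒ a b e e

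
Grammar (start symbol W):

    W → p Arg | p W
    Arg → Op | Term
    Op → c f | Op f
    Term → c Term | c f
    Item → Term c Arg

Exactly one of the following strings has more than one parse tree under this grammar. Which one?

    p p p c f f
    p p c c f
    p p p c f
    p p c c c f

p p p c f

p p p c f f: 1 tree
p p c c f: 1 tree
p p p c f: 2 trees
p p c c c f: 1 tree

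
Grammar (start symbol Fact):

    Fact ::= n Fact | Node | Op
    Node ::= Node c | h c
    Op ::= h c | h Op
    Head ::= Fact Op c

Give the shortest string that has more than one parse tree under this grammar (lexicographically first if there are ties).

h c

length 2: h c has 2 parse trees

Two derivations of h c:
  Fact ⇒ Node ⇒ h c
  Fact ⇒ Op ⇒ h c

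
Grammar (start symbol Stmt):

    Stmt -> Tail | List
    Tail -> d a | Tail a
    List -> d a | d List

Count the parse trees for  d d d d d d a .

Parse trees for d d d d d d a:
  [Stmt [List d [List d [List d [List d [List d [List d a]]]]]]]

1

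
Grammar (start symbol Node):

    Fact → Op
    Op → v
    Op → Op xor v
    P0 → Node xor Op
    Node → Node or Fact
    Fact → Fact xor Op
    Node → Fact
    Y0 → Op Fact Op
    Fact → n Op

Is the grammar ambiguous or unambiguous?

Ambiguous

Witness: v xor v

Derivation 1: Node ⇒ Fact ⇒ Op ⇒ Op xor v ⇒ v xor v
Derivation 2: Node ⇒ Fact ⇒ Fact xor Op ⇒ Op xor Op ⇒ v xor Op ⇒ v xor v

Two distinct leftmost derivations for the same string.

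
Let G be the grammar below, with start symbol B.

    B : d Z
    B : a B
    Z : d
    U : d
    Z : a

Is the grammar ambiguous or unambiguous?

Unambiguous

Only B, Z are reachable from B; ignoring the rest: The reachable rules are right-linear with at most one rule per (nonterminal, next-terminal) pair. Each input token forces the next rule, so parsing is deterministic.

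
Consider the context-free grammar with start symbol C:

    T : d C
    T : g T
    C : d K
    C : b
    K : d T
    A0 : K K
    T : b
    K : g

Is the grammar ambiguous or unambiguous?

Unambiguous

Only C, K, T are reachable from C; ignoring the rest: Each reachable nonterminal has at most one production per leading terminal, and all productions are right-linear; the derivation is determined token-by-token.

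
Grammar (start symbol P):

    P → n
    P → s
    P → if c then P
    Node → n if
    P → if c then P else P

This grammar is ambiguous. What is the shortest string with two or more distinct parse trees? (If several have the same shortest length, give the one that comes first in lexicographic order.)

if c then if c then n else n

length 1: no string has ≥2 trees
length 4: no string has ≥2 trees
length 6: no string has ≥2 trees
length 7: no string has ≥2 trees
length 9: if c then if c then n else n has 2 parse trees

Two derivations of if c then if c then n else n:
  P ⇒ if c then P ⇒ if c then if c then P else P ⇒ if c then if c then n else P ⇒ if c then if c then n else n
  P ⇒ if c then P else P ⇒ if c then if c then P else P ⇒ if c then if c then n else P ⇒ if c then if c then n else n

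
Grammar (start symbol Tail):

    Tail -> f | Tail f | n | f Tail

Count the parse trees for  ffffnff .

15

Parse trees for ffffnff (showing first 6 of 15):
  [Tail [Tail [Tail f [Tail f [Tail f [Tail f [Tail n]]]]] f] f]
  [Tail [Tail f [Tail [Tail f [Tail f [Tail f [Tail n]]]] f]] f]
  [Tail [Tail f [Tail f [Tail [Tail f [Tail f [Tail n]]] f]]] f]
  [Tail [Tail f [Tail f [Tail f [Tail [Tail f [Tail n]] f]]]] f]
  [Tail [Tail f [Tail f [Tail f [Tail f [Tail [Tail n] f]]]]] f]
  [Tail f [Tail [Tail [Tail f [Tail f [Tail f [Tail n]]]] f] f]]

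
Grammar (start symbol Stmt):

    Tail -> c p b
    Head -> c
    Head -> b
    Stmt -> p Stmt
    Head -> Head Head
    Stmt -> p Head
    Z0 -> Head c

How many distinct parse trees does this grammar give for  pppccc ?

2

Parse trees for pppccc:
  [Stmt p [Stmt p [Stmt p [Head [Head c] [Head [Head c] [Head c]]]]]]
  [Stmt p [Stmt p [Stmt p [Head [Head [Head c] [Head c]] [Head c]]]]]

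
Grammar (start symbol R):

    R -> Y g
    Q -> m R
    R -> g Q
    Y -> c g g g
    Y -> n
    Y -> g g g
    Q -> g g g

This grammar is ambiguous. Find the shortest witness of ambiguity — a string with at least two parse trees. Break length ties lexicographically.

length 2: no string has ≥2 trees
length 4: g g g g has 2 parse trees

Two derivations of g g g g:
  R ⇒ Y g ⇒ g g g g
  R ⇒ g Q ⇒ g g g g

g g g g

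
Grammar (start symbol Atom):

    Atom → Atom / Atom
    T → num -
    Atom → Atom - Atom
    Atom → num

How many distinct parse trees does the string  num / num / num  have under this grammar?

2

Parse trees for num / num / num:
  [Atom [Atom num] / [Atom [Atom num] / [Atom num]]]
  [Atom [Atom [Atom num] / [Atom num]] / [Atom num]]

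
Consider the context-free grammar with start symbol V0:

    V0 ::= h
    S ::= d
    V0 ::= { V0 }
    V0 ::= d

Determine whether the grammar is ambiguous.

Unambiguous

(S is unreachable from V0, so its rules don't affect L(V0).) Each string is a nest of matched brackets around a single atom. An opening bracket forces the recursive rule; an atom forces the base rule.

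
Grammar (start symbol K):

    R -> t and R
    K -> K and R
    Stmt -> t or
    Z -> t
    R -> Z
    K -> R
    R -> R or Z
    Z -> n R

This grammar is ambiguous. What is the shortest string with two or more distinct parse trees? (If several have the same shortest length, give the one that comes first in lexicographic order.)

t and t

length 1: no string has ≥2 trees
length 2: no string has ≥2 trees
length 3: t and t has 2 parse trees

Two derivations of t and t:
  K ⇒ K and R ⇒ R and R ⇒ Z and R ⇒ t and R ⇒ t and Z ⇒ t and t
  K ⇒ R ⇒ t and R ⇒ t and Z ⇒ t and t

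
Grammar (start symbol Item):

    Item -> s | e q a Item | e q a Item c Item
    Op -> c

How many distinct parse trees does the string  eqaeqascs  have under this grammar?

Parse trees for eqaeqascs:
  [Item e q a [Item e q a [Item s] c [Item s]]]
  [Item e q a [Item e q a [Item s]] c [Item s]]

2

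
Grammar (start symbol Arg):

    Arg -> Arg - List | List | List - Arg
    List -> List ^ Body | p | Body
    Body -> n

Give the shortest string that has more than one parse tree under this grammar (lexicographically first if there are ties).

n - n

length 1: no string has ≥2 trees
length 3: n - n has 2 parse trees

Two derivations of n - n:
  Arg ⇒ Arg - List ⇒ List - List ⇒ Body - List ⇒ n - List ⇒ n - Body ⇒ n - n
  Arg ⇒ List - Arg ⇒ Body - Arg ⇒ n - Arg ⇒ n - List ⇒ n - Body ⇒ n - n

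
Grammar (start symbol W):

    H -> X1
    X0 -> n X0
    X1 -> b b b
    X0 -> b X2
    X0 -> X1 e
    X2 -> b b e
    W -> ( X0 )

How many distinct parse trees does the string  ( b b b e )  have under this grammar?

2

Parse trees for ( b b b e ):
  [W ( [X0 b [X2 b b e]] )]
  [W ( [X0 [X1 b b b] e] )]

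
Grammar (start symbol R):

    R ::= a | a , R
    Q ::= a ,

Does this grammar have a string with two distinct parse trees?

(Q is unreachable from R, so its rules don't affect L(R).) The reachable grammar is A → atom sep A | atom. Each atom is followed by either the separator (recurse) or end-of-string (stop) — no choice point.

Unambiguous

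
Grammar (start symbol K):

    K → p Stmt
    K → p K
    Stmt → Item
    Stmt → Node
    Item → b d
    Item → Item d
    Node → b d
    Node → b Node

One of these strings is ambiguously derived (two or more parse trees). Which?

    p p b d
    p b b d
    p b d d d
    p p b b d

p p b d: 2 trees
p b b d: 1 tree
p b d d d: 1 tree
p p b b d: 1 tree

p p b d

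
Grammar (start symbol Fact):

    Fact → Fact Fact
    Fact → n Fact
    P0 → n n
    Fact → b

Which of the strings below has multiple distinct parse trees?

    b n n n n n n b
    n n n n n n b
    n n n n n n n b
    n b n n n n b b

n b n n n n b b

b n n n n n n b: 1 tree
n n n n n n b: 1 tree
n n n n n n n b: 1 tree
n b n n n n b b: 13 trees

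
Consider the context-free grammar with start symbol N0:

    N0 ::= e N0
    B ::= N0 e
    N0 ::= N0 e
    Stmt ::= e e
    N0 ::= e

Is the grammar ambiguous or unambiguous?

Witness: e e

Derivation 1: N0 ⇒ e N0 ⇒ e e
Derivation 2: N0 ⇒ N0 e ⇒ e e

Two distinct leftmost derivations for the same string.

Ambiguous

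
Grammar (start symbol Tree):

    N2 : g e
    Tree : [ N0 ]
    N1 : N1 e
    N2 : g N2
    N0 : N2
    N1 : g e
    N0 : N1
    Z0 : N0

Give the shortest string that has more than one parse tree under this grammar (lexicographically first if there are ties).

length 4: [ g e ] has 2 parse trees

Two derivations of [ g e ]:
  Tree ⇒ [ N0 ] ⇒ [ N2 ] ⇒ [ g e ]
  Tree ⇒ [ N0 ] ⇒ [ N1 ] ⇒ [ g e ]

[ g e ]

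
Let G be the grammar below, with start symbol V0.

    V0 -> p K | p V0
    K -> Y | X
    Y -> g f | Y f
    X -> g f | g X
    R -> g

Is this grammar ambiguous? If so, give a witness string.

Witness: p g f

Derivation 1: V0 ⇒ p K ⇒ p Y ⇒ p g f
Derivation 2: V0 ⇒ p K ⇒ p X ⇒ p g f

Two distinct leftmost derivations for the same string.

Ambiguous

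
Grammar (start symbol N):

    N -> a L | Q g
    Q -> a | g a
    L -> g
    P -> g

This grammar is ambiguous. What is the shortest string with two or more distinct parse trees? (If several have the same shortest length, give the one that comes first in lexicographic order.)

a g

length 2: a g has 2 parse trees

Two derivations of a g:
  N ⇒ a L ⇒ a g
  N ⇒ Q g ⇒ a g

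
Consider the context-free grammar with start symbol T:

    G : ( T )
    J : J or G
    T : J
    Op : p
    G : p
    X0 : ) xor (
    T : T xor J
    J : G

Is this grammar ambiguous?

Only T, J, G are reachable from T; ignoring the rest: The grammar is stratified — T handles 'xor' (left-recursive), J handles 'or', G atoms. Each operator has a fixed associativity and precedence level, so every string has one parse.

Unambiguous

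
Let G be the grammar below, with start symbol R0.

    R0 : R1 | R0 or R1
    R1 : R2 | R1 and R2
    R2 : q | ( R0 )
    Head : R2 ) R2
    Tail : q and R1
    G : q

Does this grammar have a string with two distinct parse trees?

Unambiguous

Only R0, R1, R2 are reachable from R0; ignoring the rest: R0 → R0 or R1 | R1  ;  R1 → R1 and R2 | R2  — a left-associative chain with R2 at the bottom. Each string factors uniquely by precedence.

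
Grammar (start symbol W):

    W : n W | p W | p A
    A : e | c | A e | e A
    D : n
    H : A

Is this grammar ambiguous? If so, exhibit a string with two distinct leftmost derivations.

Ambiguous

Witness: p e e

Derivation 1: W ⇒ p A ⇒ p A e ⇒ p e e
Derivation 2: W ⇒ p A ⇒ p e A ⇒ p e e

Two distinct leftmost derivations for the same string.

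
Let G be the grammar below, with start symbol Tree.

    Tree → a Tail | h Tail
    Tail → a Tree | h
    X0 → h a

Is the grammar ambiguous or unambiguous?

Unambiguous

(X0 is unreachable from Tree, so its rules don't affect L(Tree).) Each reachable nonterminal has at most one production per leading terminal, and all productions are right-linear; the derivation is determined token-by-token.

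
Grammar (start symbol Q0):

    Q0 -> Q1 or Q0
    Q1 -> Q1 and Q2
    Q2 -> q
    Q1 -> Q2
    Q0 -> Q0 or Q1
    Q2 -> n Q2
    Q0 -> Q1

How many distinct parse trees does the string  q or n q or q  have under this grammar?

4

Parse trees for q or n q or q:
  [Q0 [Q1 [Q2 q]] or [Q0 [Q1 [Q2 n [Q2 q]]] or [Q0 [Q1 [Q2 q]]]]]
  [Q0 [Q1 [Q2 q]] or [Q0 [Q0 [Q1 [Q2 n [Q2 q]]]] or [Q1 [Q2 q]]]]
  [Q0 [Q0 [Q1 [Q2 q]] or [Q0 [Q1 [Q2 n [Q2 q]]]]] or [Q1 [Q2 q]]]
  [Q0 [Q0 [Q0 [Q1 [Q2 q]]] or [Q1 [Q2 n [Q2 q]]]] or [Q1 [Q2 q]]]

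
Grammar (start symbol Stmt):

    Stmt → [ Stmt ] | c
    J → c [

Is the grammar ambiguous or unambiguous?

Only Stmt is reachable from Stmt; ignoring the rest: L(Stmt) is { openⁿ atom closeⁿ : n ≥ 0 }. The bracket depth fixes n, and the derivation is forced at every step.

Unambiguous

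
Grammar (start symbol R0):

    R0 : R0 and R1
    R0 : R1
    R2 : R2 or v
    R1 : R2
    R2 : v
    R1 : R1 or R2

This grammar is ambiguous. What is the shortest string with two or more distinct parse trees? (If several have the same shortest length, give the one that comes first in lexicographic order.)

length 1: no string has ≥2 trees
length 3: v or v has 2 parse trees

Two derivations of v or v:
  R0 ⇒ R1 ⇒ R2 ⇒ R2 or v ⇒ v or v
  R0 ⇒ R1 ⇒ R1 or R2 ⇒ R2 or R2 ⇒ v or R2 ⇒ v or v

v or v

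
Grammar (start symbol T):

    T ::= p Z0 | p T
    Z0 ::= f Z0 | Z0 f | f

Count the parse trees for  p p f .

Parse trees for p p f:
  [T p [T p [Z0 f]]]

1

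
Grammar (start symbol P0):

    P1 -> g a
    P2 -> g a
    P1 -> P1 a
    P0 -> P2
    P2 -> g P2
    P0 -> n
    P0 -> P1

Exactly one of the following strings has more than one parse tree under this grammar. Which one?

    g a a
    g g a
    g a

g a a: 1 tree
g g a: 1 tree
g a: 2 trees

g a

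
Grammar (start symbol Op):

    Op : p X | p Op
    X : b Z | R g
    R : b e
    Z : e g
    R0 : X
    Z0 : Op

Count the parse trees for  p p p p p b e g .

2

Parse trees for p p p p p b e g:
  [Op p [Op p [Op p [Op p [Op p [X b [Z e g]]]]]]]
  [Op p [Op p [Op p [Op p [Op p [X [R b e] g]]]]]]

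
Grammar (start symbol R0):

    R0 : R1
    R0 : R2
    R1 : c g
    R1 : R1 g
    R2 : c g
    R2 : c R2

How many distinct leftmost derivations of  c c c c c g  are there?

Parse trees for c c c c c g:
  [R0 [R2 c [R2 c [R2 c [R2 c [R2 c g]]]]]]

1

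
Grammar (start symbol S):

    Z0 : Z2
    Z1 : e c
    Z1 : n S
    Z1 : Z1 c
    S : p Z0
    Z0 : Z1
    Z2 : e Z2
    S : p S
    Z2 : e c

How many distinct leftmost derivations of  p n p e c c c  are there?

4

Parse trees for p n p e c c c:
  [S p [Z0 [Z1 n [S p [Z0 [Z1 [Z1 [Z1 e c] c] c]]]]]]
  [S p [Z0 [Z1 [Z1 n [S p [Z0 [Z1 [Z1 e c] c]]]] c]]]
  [S p [Z0 [Z1 [Z1 [Z1 n [S p [Z0 [Z2 e c]]]] c] c]]]
  [S p [Z0 [Z1 [Z1 [Z1 n [S p [Z0 [Z1 e c]]]] c] c]]]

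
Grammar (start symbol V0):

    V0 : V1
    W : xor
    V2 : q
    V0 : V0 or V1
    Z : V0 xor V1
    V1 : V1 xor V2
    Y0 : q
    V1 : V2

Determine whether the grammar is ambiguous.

Unambiguous

Only V0, V1, V2 are reachable from V0; ignoring the rest: This is a standard precedence ladder (V0 over V1 over V2), with each level left-recursive on its own operator ('or' at V0, 'xor' at V1). That structure is LR(1), hence unambiguous.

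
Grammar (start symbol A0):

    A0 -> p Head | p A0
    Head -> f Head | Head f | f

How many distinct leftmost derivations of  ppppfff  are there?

4

Parse trees for ppppfff:
  [A0 p [A0 p [A0 p [A0 p [Head f [Head f [Head f]]]]]]]
  [A0 p [A0 p [A0 p [A0 p [Head f [Head [Head f] f]]]]]]
  [A0 p [A0 p [A0 p [A0 p [Head [Head f [Head f]] f]]]]]
  [A0 p [A0 p [A0 p [A0 p [Head [Head [Head f] f] f]]]]]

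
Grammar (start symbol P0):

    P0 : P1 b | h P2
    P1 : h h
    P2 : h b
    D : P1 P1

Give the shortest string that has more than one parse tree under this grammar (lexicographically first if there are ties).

h h b

length 3: h h b has 2 parse trees

Two derivations of h h b:
  P0 ⇒ P1 b ⇒ h h b
  P0 ⇒ h P2 ⇒ h h b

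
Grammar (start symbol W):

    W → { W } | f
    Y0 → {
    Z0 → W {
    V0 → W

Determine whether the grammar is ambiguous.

Unambiguous

(Y0, Z0, V0 are unreachable from W, so their rules don't affect L(W).) L(W) is { openⁿ atom closeⁿ : n ≥ 0 }. The bracket depth fixes n, and the derivation is forced at every step.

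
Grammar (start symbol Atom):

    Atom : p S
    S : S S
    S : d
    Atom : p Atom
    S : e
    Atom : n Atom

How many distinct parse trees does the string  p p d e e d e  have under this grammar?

14

Parse trees for p p d e e d e (showing first 6 of 14):
  [Atom p [Atom p [S [S d] [S [S e] [S [S e] [S [S d] [S e]]]]]]]
  [Atom p [Atom p [S [S d] [S [S e] [S [S [S e] [S d]] [S e]]]]]]
  [Atom p [Atom p [S [S d] [S [S [S e] [S e]] [S [S d] [S e]]]]]]
  [Atom p [Atom p [S [S d] [S [S [S e] [S [S e] [S d]]] [S e]]]]]
  [Atom p [Atom p [S [S d] [S [S [S [S e] [S e]] [S d]] [S e]]]]]
  [Atom p [Atom p [S [S [S d] [S e]] [S [S e] [S [S d] [S e]]]]]]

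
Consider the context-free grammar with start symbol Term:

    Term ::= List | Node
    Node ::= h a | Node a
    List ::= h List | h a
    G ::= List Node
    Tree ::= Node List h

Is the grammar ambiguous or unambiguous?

Ambiguous

Witness: h a

Derivation 1: Term ⇒ List ⇒ h a
Derivation 2: Term ⇒ Node ⇒ h a

Two distinct leftmost derivations for the same string.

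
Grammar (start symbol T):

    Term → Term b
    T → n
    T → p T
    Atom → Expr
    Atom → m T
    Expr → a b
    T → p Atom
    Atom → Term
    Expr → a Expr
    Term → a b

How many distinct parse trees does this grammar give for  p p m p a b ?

2

Parse trees for p p m p a b:
  [T p [T p [Atom m [T p [Atom [Expr a b]]]]]]
  [T p [T p [Atom m [T p [Atom [Term a b]]]]]]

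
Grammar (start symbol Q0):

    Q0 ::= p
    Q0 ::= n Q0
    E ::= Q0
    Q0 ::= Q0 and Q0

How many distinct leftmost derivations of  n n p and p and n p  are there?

9

Parse trees for n n p and p and n p (showing first 6 of 9):
  [Q0 n [Q0 n [Q0 [Q0 p] and [Q0 [Q0 p] and [Q0 n [Q0 p]]]]]]
  [Q0 n [Q0 n [Q0 [Q0 [Q0 p] and [Q0 p]] and [Q0 n [Q0 p]]]]]
  [Q0 n [Q0 [Q0 n [Q0 p]] and [Q0 [Q0 p] and [Q0 n [Q0 p]]]]]
  [Q0 n [Q0 [Q0 n [Q0 [Q0 p] and [Q0 p]]] and [Q0 n [Q0 p]]]]
  [Q0 n [Q0 [Q0 [Q0 n [Q0 p]] and [Q0 p]] and [Q0 n [Q0 p]]]]
  [Q0 [Q0 n [Q0 n [Q0 p]]] and [Q0 [Q0 p] and [Q0 n [Q0 p]]]]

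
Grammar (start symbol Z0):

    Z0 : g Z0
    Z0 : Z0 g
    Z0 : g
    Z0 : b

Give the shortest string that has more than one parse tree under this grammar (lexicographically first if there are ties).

g g

length 1: no string has ≥2 trees
length 2: g g has 2 parse trees

Two derivations of g g:
  Z0 ⇒ g Z0 ⇒ g g
  Z0 ⇒ Z0 g ⇒ g g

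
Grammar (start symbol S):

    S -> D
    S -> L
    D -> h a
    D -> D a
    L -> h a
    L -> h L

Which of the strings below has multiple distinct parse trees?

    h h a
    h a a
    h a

h a

h h a: 1 tree
h a a: 1 tree
h a: 2 trees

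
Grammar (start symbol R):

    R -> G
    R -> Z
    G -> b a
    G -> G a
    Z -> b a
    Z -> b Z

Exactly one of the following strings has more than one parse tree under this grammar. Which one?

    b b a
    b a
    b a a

b b a: 1 tree
b a: 2 trees
b a a: 1 tree

b a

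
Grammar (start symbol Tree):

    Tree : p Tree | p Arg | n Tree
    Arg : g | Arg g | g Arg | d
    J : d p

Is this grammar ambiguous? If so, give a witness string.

Witness: p g g

Derivation 1: Tree ⇒ p Arg ⇒ p Arg g ⇒ p g g
Derivation 2: Tree ⇒ p Arg ⇒ p g Arg ⇒ p g g

Two distinct leftmost derivations for the same string.

Ambiguous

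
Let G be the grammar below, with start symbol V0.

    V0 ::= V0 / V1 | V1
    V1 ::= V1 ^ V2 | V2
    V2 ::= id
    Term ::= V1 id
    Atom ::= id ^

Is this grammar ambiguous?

(Term, Atom are unreachable from V0, so their rules don't affect L(V0).) The grammar is stratified — V0 handles '/' (left-recursive), V1 handles '^', V2 atoms. Each operator has a fixed associativity and precedence level, so every string has one parse.

Unambiguous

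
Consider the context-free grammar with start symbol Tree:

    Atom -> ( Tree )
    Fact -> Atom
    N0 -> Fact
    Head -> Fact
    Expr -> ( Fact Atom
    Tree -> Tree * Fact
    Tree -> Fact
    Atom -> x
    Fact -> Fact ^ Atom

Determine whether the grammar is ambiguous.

(Head, Expr, N0 are unreachable from Tree, so their rules don't affect L(Tree).) The grammar is stratified — Tree handles '*' (left-recursive), Fact handles '^', Atom atoms. Each operator has a fixed associativity and precedence level, so every string has one parse.

Unambiguous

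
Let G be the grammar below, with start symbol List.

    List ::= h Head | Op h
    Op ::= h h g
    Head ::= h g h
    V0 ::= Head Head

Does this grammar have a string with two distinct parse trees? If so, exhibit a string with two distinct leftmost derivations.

Witness: h h g h

Derivation 1: List ⇒ h Head ⇒ h h g h
Derivation 2: List ⇒ Op h ⇒ h h g h

Two distinct leftmost derivations for the same string.

Ambiguous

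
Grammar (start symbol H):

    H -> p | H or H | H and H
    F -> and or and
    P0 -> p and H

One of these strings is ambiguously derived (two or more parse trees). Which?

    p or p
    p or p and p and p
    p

p or p and p and p

p or p: 1 tree
p or p and p and p: 5 trees
p: 1 tree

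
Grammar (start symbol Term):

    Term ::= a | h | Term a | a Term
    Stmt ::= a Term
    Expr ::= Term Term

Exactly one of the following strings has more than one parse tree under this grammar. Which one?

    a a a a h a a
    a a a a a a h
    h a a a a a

a a a a h a a: 15 trees
a a a a a a h: 1 tree
h a a a a a: 1 tree

a a a a h a a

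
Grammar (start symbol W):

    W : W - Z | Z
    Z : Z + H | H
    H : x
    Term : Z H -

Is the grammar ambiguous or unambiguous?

Unambiguous

Only W, Z, H are reachable from W; ignoring the rest: W → W - Z | Z  ;  Z → Z + H | H  — a left-associative chain with H at the bottom. Each string factors uniquely by precedence.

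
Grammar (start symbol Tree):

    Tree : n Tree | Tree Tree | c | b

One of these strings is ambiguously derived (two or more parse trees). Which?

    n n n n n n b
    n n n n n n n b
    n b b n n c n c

n n n n n n b: 1 tree
n n n n n n n b: 1 tree
n b b n n c n c: 24 trees

n b b n n c n c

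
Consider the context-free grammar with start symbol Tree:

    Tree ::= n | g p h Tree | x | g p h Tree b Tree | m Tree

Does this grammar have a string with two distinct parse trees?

Ambiguous

Witness: g p h g p h n b n

Derivation 1: Tree ⇒ g p h Tree ⇒ g p h g p h Tree b Tree ⇒ g p h g p h n b Tree ⇒ g p h g p h n b n
Derivation 2: Tree ⇒ g p h Tree b Tree ⇒ g p h g p h Tree b Tree ⇒ g p h g p h n b Tree ⇒ g p h g p h n b n

Two distinct leftmost derivations for the same string.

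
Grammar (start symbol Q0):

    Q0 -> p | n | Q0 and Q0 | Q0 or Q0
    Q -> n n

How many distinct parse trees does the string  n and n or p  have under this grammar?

2

Parse trees for n and n or p:
  [Q0 [Q0 n] and [Q0 [Q0 n] or [Q0 p]]]
  [Q0 [Q0 [Q0 n] and [Q0 n]] or [Q0 p]]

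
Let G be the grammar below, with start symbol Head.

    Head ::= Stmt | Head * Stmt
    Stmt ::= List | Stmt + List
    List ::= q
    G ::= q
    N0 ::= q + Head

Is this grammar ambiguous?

Unambiguous

(G, N0 are unreachable from Head, so their rules don't affect L(Head).) This is a standard precedence ladder (Head over Stmt over List), with each level left-recursive on its own operator ('*' at Head, '+' at Stmt). That structure is LR(1), hence unambiguous.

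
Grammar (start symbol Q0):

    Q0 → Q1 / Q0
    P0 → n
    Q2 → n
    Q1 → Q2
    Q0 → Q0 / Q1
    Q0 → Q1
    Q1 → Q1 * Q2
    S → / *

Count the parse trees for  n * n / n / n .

4

Parse trees for n * n / n / n:
  [Q0 [Q1 [Q1 [Q2 n]] * [Q2 n]] / [Q0 [Q1 [Q2 n]] / [Q0 [Q1 [Q2 n]]]]]
  [Q0 [Q1 [Q1 [Q2 n]] * [Q2 n]] / [Q0 [Q0 [Q1 [Q2 n]]] / [Q1 [Q2 n]]]]
  [Q0 [Q0 [Q1 [Q1 [Q2 n]] * [Q2 n]] / [Q0 [Q1 [Q2 n]]]] / [Q1 [Q2 n]]]
  [Q0 [Q0 [Q0 [Q1 [Q1 [Q2 n]] * [Q2 n]]] / [Q1 [Q2 n]]] / [Q1 [Q2 n]]]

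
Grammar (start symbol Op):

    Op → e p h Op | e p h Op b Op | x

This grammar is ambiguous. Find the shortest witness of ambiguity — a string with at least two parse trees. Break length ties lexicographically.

e p h e p h x b x

length 1: no string has ≥2 trees
length 4: no string has ≥2 trees
length 6: no string has ≥2 trees
length 7: no string has ≥2 trees
length 9: e p h e p h x b x has 2 parse trees

Two derivations of e p h e p h x b x:
  Op ⇒ e p h Op ⇒ e p h e p h Op b Op ⇒ e p h e p h x b Op ⇒ e p h e p h x b x
  Op ⇒ e p h Op b Op ⇒ e p h e p h Op b Op ⇒ e p h e p h x b Op ⇒ e p h e p h x b x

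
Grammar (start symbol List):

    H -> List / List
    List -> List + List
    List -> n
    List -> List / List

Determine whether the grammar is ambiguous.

Witness: n + n + n

Derivation 1: List ⇒ List + List ⇒ List + List + List ⇒ n + List + List ⇒ n + n + List ⇒ n + n + n
Derivation 2: List ⇒ List + List ⇒ n + List ⇒ n + List + List ⇒ n + n + List ⇒ n + n + n

Two distinct leftmost derivations for the same string.

Ambiguous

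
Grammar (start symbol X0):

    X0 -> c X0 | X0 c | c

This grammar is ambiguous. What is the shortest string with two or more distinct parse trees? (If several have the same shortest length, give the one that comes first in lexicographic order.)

c c

length 1: no string has ≥2 trees
length 2: c c has 2 parse trees

Two derivations of c c:
  X0 ⇒ c X0 ⇒ c c
  X0 ⇒ X0 c ⇒ c c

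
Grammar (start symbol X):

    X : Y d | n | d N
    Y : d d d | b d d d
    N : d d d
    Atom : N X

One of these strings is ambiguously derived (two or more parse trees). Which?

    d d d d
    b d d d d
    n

d d d d: 2 trees
b d d d d: 1 tree
n: 1 tree

d d d d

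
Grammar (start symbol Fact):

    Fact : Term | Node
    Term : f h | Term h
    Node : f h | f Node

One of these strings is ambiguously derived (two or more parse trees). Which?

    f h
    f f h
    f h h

f h

f h: 2 trees
f f h: 1 tree
f h h: 1 tree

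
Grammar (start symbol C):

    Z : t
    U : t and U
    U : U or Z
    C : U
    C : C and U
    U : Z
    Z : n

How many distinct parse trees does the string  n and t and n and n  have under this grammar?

2

Parse trees for n and t and n and n:
  [C [C [C [U [Z n]]] and [U t and [U [Z n]]]] and [U [Z n]]]
  [C [C [C [C [U [Z n]]] and [U [Z t]]] and [U [Z n]]] and [U [Z n]]]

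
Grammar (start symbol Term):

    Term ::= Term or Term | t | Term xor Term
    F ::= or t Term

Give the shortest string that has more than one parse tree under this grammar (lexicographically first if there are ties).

length 1: no string has ≥2 trees
length 3: no string has ≥2 trees
length 5: t or t or t has 2 parse trees

Two derivations of t or t or t:
  Term ⇒ Term or Term ⇒ Term or Term or Term ⇒ t or Term or Term ⇒ t or t or Term ⇒ t or t or t
  Term ⇒ Term or Term ⇒ t or Term ⇒ t or Term or Term ⇒ t or t or Term ⇒ t or t or t

t or t or t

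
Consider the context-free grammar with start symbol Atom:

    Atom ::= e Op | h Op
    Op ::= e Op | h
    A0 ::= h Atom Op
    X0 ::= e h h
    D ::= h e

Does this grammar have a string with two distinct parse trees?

Only Atom, Op are reachable from Atom; ignoring the rest: Each reachable nonterminal has at most one production per leading terminal, and all productions are right-linear; the derivation is determined token-by-token.

Unambiguous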